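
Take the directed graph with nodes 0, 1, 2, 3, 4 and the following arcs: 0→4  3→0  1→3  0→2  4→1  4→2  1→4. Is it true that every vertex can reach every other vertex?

There is no directed path from 2 to 4, so the graph is not strongly connected.

No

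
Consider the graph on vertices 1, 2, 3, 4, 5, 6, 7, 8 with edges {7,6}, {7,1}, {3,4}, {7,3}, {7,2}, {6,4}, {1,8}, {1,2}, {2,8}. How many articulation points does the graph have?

1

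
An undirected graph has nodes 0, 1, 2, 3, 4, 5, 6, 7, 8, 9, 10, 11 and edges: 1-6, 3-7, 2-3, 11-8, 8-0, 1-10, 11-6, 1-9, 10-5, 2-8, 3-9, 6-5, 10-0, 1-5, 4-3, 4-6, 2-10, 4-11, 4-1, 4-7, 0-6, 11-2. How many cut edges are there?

The edges on the cycle 4-11-2-3-4 are not bridges since each lies on that cycle.
Every edge lies on some cycle, so there are no bridges.

0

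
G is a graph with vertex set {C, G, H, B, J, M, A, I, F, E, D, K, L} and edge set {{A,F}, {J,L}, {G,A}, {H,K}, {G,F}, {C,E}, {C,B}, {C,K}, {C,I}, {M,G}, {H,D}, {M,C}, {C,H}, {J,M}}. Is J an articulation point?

Yes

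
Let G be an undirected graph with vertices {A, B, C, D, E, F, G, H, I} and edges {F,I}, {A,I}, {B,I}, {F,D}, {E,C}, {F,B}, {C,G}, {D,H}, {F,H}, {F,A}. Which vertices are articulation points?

C, F

Removing C increases the component count from 2 to 3, so C is a cut vertex.
Removing F increases the component count from 2 to 3, so F is a cut vertex.
By contrast removing D leaves 2 components; it is not a cut vertex. No other vertex is a cut vertex either.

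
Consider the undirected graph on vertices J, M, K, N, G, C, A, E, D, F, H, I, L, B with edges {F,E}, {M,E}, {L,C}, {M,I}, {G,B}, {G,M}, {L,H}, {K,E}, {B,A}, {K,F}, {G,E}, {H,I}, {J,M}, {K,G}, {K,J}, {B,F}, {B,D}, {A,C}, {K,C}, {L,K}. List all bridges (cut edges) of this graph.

B-D

The edges on the cycle K-G-B-A-C-K are not bridges since each lies on that cycle.
But removing D-B disconnects D from B — this is a bridge.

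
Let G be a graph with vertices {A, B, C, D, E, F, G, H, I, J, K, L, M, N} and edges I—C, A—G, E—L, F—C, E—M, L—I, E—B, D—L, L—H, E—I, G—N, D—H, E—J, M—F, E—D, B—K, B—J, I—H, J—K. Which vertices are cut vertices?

E, G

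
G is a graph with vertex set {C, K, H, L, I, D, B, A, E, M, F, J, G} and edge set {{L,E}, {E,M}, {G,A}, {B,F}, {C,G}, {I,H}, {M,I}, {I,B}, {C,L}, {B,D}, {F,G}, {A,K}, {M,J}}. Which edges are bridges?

The edges on the cycle C-L-E-M-I-B-F-G-C are not bridges since each lies on that cycle.
But removing D-B disconnects D from B; removing J-M disconnects J from M; removing A-G disconnects A from G; removing A-K disconnects A from K — these are bridges.
In total 5 edges are bridges.

A-G, A-K, B-D, H-I, J-M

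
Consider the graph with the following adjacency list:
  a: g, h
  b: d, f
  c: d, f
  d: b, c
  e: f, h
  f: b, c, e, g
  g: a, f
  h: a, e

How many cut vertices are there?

1

Removing f increases the component count from 1 to 2, so f is a cut vertex.
By contrast removing b leaves 1 component; it is not a cut vertex. No other vertex is a cut vertex either.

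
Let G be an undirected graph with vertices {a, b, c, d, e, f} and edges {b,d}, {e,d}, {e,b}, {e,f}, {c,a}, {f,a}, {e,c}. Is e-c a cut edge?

No

After removing e-c, the path e-f-a-c still connects them, so the edge is not a bridge.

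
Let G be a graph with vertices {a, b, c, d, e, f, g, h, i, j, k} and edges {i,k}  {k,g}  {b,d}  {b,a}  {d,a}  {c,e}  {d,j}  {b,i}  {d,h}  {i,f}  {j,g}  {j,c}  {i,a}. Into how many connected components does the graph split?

1

Starting from a we can reach a, b, c, d, e, f, g, h, i, j, k. That is one component of size 11.
Total: 1 component.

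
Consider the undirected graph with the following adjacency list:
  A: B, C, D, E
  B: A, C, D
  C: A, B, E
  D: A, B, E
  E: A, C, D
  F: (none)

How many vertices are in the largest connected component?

5

F is isolated — a component by itself.
Starting from A we can reach A, B, C, D, E. That is one component of size 5.
The largest has 5 vertices.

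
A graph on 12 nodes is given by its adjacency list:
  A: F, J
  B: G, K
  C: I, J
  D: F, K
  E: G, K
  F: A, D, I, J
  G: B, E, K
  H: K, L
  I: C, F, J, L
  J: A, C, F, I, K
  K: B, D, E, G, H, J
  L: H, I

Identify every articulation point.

Removing K increases the component count from 1 to 2, so K is a cut vertex.
By contrast removing J leaves 1 component; it is not a cut vertex. No other vertex is a cut vertex either.

K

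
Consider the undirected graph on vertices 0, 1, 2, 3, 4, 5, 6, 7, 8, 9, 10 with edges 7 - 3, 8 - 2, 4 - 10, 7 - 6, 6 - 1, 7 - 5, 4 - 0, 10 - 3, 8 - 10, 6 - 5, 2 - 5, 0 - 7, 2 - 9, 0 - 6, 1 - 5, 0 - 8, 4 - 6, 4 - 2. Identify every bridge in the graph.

The edges on the cycle 7-6-1-5-7 are not bridges since each lies on that cycle.
But removing 2 - 9 disconnects 2 from 9 — this is a bridge.

2-9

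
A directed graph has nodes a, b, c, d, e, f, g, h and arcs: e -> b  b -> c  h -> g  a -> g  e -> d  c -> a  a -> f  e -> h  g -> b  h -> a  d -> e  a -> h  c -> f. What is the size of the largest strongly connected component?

{a, b, c, g, h} are all mutually reachable — one SCC of size 5.
{d, e} are all mutually reachable — one SCC of size 2.
{f} is an SCC by itself.
The largest has 5 vertices.

5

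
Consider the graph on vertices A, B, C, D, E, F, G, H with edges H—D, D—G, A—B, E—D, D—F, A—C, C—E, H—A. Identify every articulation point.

A, D

Removing A increases the component count from 1 to 2, so A is a cut vertex.
Removing D increases the component count from 1 to 3, so D is a cut vertex.
By contrast removing H leaves 1 component; it is not a cut vertex. No other vertex is a cut vertex either.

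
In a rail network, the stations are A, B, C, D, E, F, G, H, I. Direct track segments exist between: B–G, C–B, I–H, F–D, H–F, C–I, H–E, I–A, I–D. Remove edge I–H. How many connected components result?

1

I and H are still connected via I-D-F-H, so the component count stays at 1.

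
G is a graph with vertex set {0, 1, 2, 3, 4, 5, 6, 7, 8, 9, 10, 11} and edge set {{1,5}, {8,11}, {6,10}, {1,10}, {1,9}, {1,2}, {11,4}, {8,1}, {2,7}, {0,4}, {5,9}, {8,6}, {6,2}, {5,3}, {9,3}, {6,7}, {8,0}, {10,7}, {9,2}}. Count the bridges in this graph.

The edges on the cycle 1-5-3-9-1 are not bridges since each lies on that cycle.
Every edge lies on some cycle, so there are no bridges.

0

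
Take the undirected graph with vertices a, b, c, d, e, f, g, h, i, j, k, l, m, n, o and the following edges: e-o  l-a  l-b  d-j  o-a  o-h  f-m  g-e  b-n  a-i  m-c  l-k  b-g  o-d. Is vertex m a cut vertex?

Deleting m raises the number of components from 2 to 3, so m is a cut vertex.

Yes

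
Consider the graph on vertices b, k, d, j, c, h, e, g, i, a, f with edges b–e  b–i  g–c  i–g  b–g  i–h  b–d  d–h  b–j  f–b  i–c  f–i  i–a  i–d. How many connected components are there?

k is isolated — a component by itself.
Starting from a we can reach a, b, c, d, e, f, g, h, i, j. That is one component of size 10.
Total: 2 components.

2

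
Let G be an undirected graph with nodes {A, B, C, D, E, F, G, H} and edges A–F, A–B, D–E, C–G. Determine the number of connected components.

4

H is isolated — a component by itself.
Starting from C we can reach C, G. That is one component of size 2.
Starting from D we can reach D, E. That is one component of size 2.
Starting from A we can reach A, B, F. That is one component of size 3.
Total: 4 components.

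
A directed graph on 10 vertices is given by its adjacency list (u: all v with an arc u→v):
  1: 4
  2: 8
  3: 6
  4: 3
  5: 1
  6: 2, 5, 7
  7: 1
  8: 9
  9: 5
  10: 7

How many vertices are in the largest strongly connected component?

{1, 2, 3, 4, 5, 6, 7, 8, 9} are all mutually reachable — one SCC of size 9.
{10} is an SCC by itself.
The largest has 9 vertices.

9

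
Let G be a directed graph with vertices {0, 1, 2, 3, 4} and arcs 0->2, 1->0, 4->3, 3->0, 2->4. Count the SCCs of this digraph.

{0, 2, 3, 4} are all mutually reachable — one SCC of size 4.
{1} is an SCC by itself.
That gives 2 strongly connected components.

2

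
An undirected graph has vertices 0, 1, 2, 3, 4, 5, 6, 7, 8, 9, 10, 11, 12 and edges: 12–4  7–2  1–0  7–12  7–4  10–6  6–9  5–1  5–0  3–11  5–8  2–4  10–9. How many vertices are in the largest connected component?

Starting from 3 we can reach 3, 11. That is one component of size 2.
Starting from 6 we can reach 6, 9, 10. That is one component of size 3.
Starting from 2 we can reach 2, 4, 7, 12. That is one component of size 4.
Starting from 0 we can reach 0, 1, 5, 8. That is one component of size 4.
The largest has 4 vertices.

4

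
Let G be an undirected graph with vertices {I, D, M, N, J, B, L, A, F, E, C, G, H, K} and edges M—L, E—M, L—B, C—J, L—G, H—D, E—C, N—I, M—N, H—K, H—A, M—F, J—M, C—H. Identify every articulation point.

Removing C increases the component count from 1 to 2, so C is a cut vertex.
Removing H increases the component count from 1 to 4, so H is a cut vertex.
Removing L increases the component count from 1 to 3, so L is a cut vertex.
Likewise M, N are cut vertices.
By contrast removing B leaves 1 component; it is not a cut vertex. No other vertex is a cut vertex either.

C, H, L, M, N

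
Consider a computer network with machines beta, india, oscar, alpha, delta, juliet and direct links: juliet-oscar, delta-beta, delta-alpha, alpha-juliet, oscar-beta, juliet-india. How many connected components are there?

Starting from beta we can reach beta, alpha, delta, india, oscar, juliet. That is one component of size 6.
Total: 1 component.

1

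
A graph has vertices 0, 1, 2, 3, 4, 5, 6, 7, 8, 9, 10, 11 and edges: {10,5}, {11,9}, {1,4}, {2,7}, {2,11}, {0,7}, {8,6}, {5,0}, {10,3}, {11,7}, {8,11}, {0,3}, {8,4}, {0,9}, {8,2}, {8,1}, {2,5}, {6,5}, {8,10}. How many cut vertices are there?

1

Removing 8 increases the component count from 1 to 2, so 8 is a cut vertex.
By contrast removing 10 leaves 1 component; it is not a cut vertex. No other vertex is a cut vertex either.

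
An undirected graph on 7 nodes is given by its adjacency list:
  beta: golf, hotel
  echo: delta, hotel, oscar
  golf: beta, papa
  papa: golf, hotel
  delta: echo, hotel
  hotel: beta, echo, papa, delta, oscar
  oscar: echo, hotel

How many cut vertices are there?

1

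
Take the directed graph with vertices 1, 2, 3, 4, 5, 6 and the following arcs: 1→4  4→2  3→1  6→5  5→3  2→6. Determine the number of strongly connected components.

1

{1, 2, 3, 4, 5, 6} are all mutually reachable — one SCC of size 6.
That gives 1 strongly connected component.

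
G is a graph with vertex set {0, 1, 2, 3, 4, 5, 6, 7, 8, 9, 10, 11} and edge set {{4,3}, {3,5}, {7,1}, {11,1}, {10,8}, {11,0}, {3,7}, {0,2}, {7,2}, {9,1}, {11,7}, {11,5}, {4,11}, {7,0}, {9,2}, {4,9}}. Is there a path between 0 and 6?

No

The component containing 0 is {0, 1, 2, 3, 4, 5, 7, 9, 11}, and 6 is not in it.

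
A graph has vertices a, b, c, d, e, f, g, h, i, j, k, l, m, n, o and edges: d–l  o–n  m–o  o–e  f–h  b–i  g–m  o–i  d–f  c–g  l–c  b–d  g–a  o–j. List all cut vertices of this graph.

Removing d increases the component count from 2 to 3, so d is a cut vertex.
Removing f increases the component count from 2 to 3, so f is a cut vertex.
Removing g increases the component count from 2 to 3, so g is a cut vertex.
Likewise o is a cut vertex.
By contrast removing e leaves 2 components; it is not a cut vertex. No other vertex is a cut vertex either.

d, f, g, o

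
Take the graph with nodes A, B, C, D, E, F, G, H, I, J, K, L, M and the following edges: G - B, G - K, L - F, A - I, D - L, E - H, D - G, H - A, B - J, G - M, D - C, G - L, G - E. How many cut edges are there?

The edges on the cycle D-G-L-D are not bridges since each lies on that cycle.
But removing E - H disconnects E from H; removing G - K disconnects G from K; removing G - B disconnects G from B; removing L - F disconnects L from F — these are bridges.
In total 10 edges are bridges.

10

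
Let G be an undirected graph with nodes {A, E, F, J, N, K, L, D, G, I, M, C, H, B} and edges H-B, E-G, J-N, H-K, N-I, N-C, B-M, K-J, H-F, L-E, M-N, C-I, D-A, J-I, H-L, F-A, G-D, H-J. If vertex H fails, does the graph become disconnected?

Yes

Deleting H raises the number of components from 1 to 2, so H is a cut vertex.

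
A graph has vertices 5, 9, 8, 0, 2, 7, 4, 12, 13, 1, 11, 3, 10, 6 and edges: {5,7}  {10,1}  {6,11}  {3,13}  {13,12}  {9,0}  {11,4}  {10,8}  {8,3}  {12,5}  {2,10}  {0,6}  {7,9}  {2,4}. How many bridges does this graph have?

1

The edges on the cycle 2-10-8-3-13-12-5-7-9-0-6-11-4-2 are not bridges since each lies on that cycle.
But removing 10-1 disconnects 10 from 1 — this is a bridge.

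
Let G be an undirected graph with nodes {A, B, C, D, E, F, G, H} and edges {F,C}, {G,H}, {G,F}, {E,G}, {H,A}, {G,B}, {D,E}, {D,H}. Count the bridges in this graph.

4

The edges on the cycle D-E-G-H-D are not bridges since each lies on that cycle.
But removing B - G disconnects B from G; removing H - A disconnects H from A; removing F - G disconnects F from G; removing C - F disconnects C from F — these are bridges.
That makes 4 bridges.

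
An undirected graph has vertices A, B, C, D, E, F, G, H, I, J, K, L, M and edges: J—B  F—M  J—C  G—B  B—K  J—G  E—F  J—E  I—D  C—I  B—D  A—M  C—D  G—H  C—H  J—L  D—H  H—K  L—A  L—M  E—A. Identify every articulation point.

J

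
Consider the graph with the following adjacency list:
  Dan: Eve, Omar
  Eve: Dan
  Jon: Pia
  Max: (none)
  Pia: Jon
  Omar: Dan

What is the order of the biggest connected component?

Max is isolated — a component by itself.
Starting from Jon we can reach Jon, Pia. That is one component of size 2.
Starting from Dan we can reach Dan, Eve, Omar. That is one component of size 3.
The largest has 3 vertices.

3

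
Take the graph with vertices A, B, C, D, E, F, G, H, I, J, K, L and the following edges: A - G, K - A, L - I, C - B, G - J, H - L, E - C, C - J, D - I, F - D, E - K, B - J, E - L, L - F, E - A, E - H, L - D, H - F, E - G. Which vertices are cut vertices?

Removing E increases the component count from 1 to 2, so E is a cut vertex.
By contrast removing F leaves 1 component; it is not a cut vertex. No other vertex is a cut vertex either.

E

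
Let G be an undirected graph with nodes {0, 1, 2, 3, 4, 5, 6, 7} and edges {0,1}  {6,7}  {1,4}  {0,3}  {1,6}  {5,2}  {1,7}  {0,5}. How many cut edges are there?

5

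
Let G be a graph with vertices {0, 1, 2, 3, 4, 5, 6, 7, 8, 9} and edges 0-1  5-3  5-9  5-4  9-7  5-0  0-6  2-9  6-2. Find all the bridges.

The edges on the cycle 5-0-6-2-9-5 are not bridges since each lies on that cycle.
But removing 9-7 disconnects 9 from 7; removing 0-1 disconnects 0 from 1; removing 5-4 disconnects 5 from 4; removing 5-3 disconnects 5 from 3 — these are bridges.

0-1, 3-5, 4-5, 7-9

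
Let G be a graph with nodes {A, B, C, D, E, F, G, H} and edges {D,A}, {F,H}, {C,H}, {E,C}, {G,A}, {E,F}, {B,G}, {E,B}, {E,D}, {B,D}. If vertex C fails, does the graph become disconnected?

Deleting C leaves 1 component (was 1) (its neighbors E, H remain connected to each other), so C is not a cut vertex.

No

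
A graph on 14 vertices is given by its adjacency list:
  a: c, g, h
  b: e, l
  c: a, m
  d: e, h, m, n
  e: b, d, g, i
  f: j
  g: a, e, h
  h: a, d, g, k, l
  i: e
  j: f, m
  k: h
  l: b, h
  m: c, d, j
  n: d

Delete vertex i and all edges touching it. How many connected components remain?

1

With i gone, the remaining components are: {a, b, c, d, e, f, g, h, j, k, l, m, n}.
That is 1 component.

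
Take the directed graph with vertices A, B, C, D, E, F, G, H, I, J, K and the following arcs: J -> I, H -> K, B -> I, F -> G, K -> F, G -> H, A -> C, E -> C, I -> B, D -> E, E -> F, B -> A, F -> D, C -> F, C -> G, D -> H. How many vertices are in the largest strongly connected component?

7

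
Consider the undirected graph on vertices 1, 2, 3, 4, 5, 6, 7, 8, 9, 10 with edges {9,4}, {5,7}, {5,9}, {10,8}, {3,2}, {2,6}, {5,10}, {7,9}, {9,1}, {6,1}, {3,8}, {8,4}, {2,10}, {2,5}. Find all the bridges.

none

The edges on the cycle 5-7-9-4-8-10-5 are not bridges since each lies on that cycle.
Every edge lies on some cycle, so there are no bridges.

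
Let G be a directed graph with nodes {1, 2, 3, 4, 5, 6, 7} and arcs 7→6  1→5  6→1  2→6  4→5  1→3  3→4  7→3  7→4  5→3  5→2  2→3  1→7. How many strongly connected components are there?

{1, 2, 3, 4, 5, 6, 7} are all mutually reachable — one SCC of size 7.
That gives 1 strongly connected component.

1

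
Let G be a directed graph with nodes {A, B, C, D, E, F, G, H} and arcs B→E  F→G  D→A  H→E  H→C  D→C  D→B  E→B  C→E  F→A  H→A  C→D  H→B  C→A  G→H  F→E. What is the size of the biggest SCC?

{B, E} are all mutually reachable — one SCC of size 2.
{C, D} are all mutually reachable — one SCC of size 2.
{A} is an SCC by itself.
{G} is an SCC by itself.
{F} is an SCC by itself.
(and 1 more singleton SCC)
The largest has 2 vertices.

2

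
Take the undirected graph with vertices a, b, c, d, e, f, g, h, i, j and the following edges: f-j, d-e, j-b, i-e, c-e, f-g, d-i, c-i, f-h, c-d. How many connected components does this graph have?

a is isolated — a component by itself.
Starting from c we can reach c, d, e, i. That is one component of size 4.
Starting from b we can reach b, f, g, h, j. That is one component of size 5.
Total: 3 components.

3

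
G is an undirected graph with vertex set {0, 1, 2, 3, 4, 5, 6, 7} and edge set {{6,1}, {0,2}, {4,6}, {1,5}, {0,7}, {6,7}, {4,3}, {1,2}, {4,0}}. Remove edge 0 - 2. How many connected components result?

0 and 2 are still connected via 0-4-6-1-2, so the component count stays at 1.

1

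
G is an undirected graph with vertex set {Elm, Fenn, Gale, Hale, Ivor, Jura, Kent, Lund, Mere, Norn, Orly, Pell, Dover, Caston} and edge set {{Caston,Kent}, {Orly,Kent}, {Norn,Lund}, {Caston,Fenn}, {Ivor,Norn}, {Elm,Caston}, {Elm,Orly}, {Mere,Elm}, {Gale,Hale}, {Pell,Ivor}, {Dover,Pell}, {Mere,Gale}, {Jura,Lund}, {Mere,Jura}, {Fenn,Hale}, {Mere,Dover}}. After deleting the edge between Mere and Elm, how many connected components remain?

1

Mere and Elm are still connected via Mere-Gale-Hale-Fenn-Caston-Elm, so the component count stays at 1.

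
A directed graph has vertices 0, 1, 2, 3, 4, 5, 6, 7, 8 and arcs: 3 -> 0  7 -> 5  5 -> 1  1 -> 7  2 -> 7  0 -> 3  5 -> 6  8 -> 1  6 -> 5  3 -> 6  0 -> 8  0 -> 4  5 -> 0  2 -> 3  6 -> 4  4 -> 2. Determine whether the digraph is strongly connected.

Yes

From 4 we can reach every vertex (0, 1, 2, 3, 4, 5, 6, 7, 8), and every vertex can reach 4 (0, 1, 2, 3, 4, 5, 6, 7, 8). So the whole graph is one strongly connected component.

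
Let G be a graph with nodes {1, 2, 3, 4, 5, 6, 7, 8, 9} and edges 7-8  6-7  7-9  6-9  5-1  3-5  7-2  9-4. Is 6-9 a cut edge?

No

After removing 6-9, the path 6-7-9 still connects them, so the edge is not a bridge.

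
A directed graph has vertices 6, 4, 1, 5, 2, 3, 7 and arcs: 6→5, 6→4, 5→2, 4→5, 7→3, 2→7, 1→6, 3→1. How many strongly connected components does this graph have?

1

{1, 2, 3, 4, 5, 6, 7} are all mutually reachable — one SCC of size 7.
That gives 1 strongly connected component.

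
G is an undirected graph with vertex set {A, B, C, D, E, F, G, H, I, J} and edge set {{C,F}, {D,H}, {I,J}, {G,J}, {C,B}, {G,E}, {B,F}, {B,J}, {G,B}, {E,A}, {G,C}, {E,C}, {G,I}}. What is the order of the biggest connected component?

8

Starting from D we can reach D, H. That is one component of size 2.
Starting from A we can reach A, B, C, E, F, G, I, J. That is one component of size 8.
The largest has 8 vertices.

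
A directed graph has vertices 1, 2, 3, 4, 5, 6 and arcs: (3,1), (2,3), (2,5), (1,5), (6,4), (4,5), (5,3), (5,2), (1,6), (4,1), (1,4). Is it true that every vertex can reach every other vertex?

Yes

From 4 we can reach every vertex (1, 2, 3, 4, 5, 6), and every vertex can reach 4 (1, 2, 3, 4, 5, 6). So the whole graph is one strongly connected component.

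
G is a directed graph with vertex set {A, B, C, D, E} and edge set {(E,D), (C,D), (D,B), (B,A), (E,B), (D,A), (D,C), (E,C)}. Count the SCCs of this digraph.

4

{C, D} are all mutually reachable — one SCC of size 2.
{A} is an SCC by itself.
{E} is an SCC by itself.
{B} is an SCC by itself.
That gives 4 strongly connected components.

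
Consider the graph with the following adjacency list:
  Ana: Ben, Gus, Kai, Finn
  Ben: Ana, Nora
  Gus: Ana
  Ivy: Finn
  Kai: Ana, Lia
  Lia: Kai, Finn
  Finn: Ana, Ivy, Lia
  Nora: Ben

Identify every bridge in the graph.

Ana-Ben, Ana-Gus, Ben-Nora, Finn-Ivy

The edges on the cycle Kai-Ana-Finn-Lia-Kai are not bridges since each lies on that cycle.
But removing Ana-Ben disconnects Ana from Ben; removing Ana-Gus disconnects Ana from Gus; removing Ben-Nora disconnects Ben from Nora; removing Finn-Ivy disconnects Finn from Ivy — these are bridges.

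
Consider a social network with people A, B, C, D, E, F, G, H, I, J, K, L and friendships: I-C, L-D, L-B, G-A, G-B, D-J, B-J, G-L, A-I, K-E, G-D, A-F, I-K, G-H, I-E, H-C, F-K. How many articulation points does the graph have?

Removing G increases the component count from 1 to 2, so G is a cut vertex.
By contrast removing L leaves 1 component; it is not a cut vertex. No other vertex is a cut vertex either.

1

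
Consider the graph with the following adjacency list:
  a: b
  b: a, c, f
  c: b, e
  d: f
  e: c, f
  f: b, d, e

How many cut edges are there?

The edges on the cycle c-e-f-b-c are not bridges since each lies on that cycle.
But removing b-a disconnects b from a; removing f-d disconnects f from d — these are bridges.
That makes 2 bridges.

2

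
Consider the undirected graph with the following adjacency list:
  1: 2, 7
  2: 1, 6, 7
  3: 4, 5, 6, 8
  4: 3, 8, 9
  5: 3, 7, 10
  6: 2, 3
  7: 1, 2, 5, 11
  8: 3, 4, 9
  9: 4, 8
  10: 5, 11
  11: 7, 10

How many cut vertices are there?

1

Removing 3 increases the component count from 1 to 2, so 3 is a cut vertex.
By contrast removing 9 leaves 1 component; it is not a cut vertex. No other vertex is a cut vertex either.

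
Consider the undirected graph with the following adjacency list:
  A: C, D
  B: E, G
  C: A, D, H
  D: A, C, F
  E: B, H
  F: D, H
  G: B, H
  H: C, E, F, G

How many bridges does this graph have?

0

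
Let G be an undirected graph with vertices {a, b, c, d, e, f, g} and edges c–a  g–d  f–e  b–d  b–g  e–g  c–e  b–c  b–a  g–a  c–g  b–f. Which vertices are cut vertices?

Removing b, for instance, still leaves 1 component. No single vertex removal increases the component count — the graph has no articulation points.

none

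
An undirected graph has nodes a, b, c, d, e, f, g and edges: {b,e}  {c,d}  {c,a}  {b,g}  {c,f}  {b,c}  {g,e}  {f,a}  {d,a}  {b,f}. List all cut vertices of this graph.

b

Removing b increases the component count from 1 to 2, so b is a cut vertex.
By contrast removing g leaves 1 component; it is not a cut vertex. No other vertex is a cut vertex either.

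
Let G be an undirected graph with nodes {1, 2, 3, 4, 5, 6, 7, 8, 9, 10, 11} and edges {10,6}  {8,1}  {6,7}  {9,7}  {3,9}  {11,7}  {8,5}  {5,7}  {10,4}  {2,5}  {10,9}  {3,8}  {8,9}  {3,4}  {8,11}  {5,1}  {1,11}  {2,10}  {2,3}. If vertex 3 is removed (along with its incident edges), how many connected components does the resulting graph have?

With 3 gone, the remaining components are: {1, 2, 4, 5, 6, 7, 8, 9, 10, 11}.
That is 1 component.

1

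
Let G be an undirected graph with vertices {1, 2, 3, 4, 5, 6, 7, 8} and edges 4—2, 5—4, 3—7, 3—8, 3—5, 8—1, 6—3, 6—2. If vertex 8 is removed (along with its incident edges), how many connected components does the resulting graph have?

2

With 8 gone, the remaining components are: {1}; {2, 3, 4, 5, 6, 7}.
That is 2 components.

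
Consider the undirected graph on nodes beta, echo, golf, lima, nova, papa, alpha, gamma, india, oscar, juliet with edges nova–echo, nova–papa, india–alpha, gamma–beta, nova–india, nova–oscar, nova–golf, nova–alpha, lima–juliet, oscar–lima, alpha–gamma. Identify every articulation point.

lima, nova, alpha, gamma, oscar

Removing lima increases the component count from 1 to 2, so lima is a cut vertex.
Removing nova increases the component count from 1 to 5, so nova is a cut vertex.
Removing alpha increases the component count from 1 to 2, so alpha is a cut vertex.
Likewise gamma, oscar are cut vertices.
By contrast removing beta leaves 1 component; it is not a cut vertex. No other vertex is a cut vertex either.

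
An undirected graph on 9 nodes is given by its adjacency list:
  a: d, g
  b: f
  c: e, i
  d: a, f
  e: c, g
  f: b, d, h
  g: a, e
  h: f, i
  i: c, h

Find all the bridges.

b-f

The edges on the cycle g-a-d-f-h-i-c-e-g are not bridges since each lies on that cycle.
But removing b-f disconnects b from f — this is a bridge.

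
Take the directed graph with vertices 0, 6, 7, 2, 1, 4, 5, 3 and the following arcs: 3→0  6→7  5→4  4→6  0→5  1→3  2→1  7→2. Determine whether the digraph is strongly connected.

From 1 we can reach every vertex (0, 1, 2, 3, 4, 5, 6, 7), and every vertex can reach 1 (0, 1, 2, 3, 4, 5, 6, 7). So the whole graph is one strongly connected component.

Yes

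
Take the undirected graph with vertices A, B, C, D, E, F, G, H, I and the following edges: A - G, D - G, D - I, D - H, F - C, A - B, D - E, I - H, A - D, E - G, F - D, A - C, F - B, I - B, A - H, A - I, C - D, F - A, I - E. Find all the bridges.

none

The edges on the cycle A-I-B-A are not bridges since each lies on that cycle.
Every edge lies on some cycle, so there are no bridges.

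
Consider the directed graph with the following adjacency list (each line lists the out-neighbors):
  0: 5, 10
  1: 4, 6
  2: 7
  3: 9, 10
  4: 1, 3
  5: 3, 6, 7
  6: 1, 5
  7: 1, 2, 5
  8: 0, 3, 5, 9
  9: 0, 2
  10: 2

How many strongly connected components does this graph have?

2

{0, 1, 2, 3, 4, 5, 6, 7, 9, 10} are all mutually reachable — one SCC of size 10.
{8} is an SCC by itself.
That gives 2 strongly connected components.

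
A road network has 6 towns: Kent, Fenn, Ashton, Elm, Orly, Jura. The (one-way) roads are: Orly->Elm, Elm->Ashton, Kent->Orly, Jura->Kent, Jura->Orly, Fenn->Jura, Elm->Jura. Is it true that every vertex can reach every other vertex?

No

There is no directed path from Ashton to Fenn, so the graph is not strongly connected.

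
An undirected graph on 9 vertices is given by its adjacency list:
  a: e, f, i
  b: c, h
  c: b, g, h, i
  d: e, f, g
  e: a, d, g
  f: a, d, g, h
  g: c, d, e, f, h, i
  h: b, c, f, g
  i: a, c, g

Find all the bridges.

none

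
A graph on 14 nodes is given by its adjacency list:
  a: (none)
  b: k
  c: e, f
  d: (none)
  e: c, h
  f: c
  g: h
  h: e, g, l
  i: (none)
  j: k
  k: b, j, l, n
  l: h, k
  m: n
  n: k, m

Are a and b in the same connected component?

No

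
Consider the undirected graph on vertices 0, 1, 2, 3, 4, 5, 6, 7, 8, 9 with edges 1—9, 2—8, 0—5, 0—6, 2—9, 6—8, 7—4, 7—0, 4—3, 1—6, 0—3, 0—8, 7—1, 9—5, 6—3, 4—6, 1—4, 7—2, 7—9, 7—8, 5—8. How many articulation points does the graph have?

Removing 6, for instance, still leaves 1 component. No single vertex removal increases the component count — the graph has no articulation points.

0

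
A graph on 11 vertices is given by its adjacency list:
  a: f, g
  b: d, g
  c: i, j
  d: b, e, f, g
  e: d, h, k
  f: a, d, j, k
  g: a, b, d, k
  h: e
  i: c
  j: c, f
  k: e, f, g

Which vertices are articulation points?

c, e, f, j

Removing c increases the component count from 1 to 2, so c is a cut vertex.
Removing e increases the component count from 1 to 2, so e is a cut vertex.
Removing f increases the component count from 1 to 2, so f is a cut vertex.
Likewise j is a cut vertex.
By contrast removing h leaves 1 component; it is not a cut vertex. No other vertex is a cut vertex either.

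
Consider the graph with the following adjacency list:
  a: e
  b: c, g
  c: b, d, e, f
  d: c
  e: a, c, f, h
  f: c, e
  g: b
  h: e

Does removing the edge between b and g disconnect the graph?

Removing b-g leaves no path between b and g: the component count goes from 1 to 2. So it is a bridge.

Yes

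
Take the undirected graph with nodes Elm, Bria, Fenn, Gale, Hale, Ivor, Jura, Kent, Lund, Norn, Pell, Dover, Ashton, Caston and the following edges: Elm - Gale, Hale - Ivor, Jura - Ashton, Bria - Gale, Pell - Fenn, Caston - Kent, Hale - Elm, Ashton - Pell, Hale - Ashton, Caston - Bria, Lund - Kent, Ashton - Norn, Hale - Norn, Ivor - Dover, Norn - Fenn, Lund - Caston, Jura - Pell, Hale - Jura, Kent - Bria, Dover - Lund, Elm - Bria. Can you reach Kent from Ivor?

Yes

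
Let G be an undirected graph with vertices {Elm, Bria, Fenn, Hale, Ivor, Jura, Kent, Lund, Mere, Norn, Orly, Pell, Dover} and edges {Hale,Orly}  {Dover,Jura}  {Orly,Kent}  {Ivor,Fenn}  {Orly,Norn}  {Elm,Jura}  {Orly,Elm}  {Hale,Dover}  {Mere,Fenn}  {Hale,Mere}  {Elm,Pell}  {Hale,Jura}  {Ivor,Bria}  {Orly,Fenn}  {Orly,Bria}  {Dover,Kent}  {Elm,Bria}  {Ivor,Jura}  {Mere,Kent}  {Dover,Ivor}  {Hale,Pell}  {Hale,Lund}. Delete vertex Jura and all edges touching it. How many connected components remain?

1

With Jura gone, the remaining components are: {Elm, Bria, Fenn, Hale, Ivor, Kent, Lund, Mere, Norn, Orly, Pell, Dover}.
That is 1 component.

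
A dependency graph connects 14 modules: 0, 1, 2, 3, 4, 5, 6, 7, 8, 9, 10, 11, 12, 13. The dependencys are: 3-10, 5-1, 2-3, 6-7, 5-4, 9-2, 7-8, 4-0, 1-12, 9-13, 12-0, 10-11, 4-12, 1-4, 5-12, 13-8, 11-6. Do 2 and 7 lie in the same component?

From 2 we can reach 2, 3, 6, 7, 8, 9, 10, 11, 13, which includes 7.

Yes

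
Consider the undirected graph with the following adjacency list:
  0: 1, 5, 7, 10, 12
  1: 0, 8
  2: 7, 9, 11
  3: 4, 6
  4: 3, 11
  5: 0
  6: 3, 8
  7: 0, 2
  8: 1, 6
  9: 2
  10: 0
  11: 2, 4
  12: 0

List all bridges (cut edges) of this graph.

0-10, 0-12, 0-5, 2-9

The edges on the cycle 1-0-7-2-11-4-3-6-8-1 are not bridges since each lies on that cycle.
But removing 0-12 disconnects 0 from 12; removing 0-10 disconnects 0 from 10; removing 0-5 disconnects 0 from 5; removing 9-2 disconnects 9 from 2 — these are bridges.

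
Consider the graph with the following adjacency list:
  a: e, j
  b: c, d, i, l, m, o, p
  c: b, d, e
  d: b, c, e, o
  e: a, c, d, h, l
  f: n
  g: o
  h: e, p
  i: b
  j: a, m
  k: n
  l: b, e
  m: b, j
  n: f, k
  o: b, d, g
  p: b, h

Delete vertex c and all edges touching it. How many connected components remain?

With c gone, the remaining components are: {f, k, n}; {a, b, d, e, g, h, i, j, l, m, o, p}.
That is 2 components.

2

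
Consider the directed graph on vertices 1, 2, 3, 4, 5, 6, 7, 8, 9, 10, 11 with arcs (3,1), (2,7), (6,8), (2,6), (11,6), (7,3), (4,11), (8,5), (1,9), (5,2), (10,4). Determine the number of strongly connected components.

{2, 5, 6, 8} are all mutually reachable — one SCC of size 4.
{9} is an SCC by itself.
{4} is an SCC by itself.
{1} is an SCC by itself.
{7} is an SCC by itself.
(and 3 more singleton SCCs)
That gives 8 strongly connected components.

8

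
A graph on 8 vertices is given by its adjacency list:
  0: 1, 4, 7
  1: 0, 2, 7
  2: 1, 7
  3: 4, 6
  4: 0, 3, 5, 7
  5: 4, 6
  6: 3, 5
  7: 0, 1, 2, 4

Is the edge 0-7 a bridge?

After removing 0-7, the path 0-4-7 still connects them, so the edge is not a bridge.

No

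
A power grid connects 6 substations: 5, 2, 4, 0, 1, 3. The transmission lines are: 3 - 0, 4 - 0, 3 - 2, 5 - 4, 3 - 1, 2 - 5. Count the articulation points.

1

Removing 3 increases the component count from 1 to 2, so 3 is a cut vertex.
By contrast removing 2 leaves 1 component; it is not a cut vertex. No other vertex is a cut vertex either.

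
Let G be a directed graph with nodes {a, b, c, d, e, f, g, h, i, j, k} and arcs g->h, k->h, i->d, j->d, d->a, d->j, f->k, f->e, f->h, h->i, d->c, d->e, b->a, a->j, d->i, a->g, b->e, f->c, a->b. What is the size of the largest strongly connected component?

7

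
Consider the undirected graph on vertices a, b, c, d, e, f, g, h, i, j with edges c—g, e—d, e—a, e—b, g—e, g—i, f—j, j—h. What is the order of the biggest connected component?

7

Starting from f we can reach f, h, j. That is one component of size 3.
Starting from a we can reach a, b, c, d, e, g, i. That is one component of size 7.
The largest has 7 vertices.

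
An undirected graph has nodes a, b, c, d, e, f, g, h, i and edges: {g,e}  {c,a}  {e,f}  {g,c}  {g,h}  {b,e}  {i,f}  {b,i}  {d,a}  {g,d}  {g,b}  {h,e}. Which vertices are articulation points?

g

Removing g increases the component count from 1 to 2, so g is a cut vertex.
By contrast removing i leaves 1 component; it is not a cut vertex. No other vertex is a cut vertex either.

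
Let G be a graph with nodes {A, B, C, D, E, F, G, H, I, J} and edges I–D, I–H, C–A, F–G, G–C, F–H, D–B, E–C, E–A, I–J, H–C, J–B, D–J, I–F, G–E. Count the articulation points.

Removing I increases the component count from 1 to 2, so I is a cut vertex.
By contrast removing H leaves 1 component; it is not a cut vertex. No other vertex is a cut vertex either.

1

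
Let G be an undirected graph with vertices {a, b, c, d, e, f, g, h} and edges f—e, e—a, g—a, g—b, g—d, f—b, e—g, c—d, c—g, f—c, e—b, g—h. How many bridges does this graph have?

The edges on the cycle f-c-g-a-e-f are not bridges since each lies on that cycle.
But removing h—g disconnects h from g — this is a bridge.

1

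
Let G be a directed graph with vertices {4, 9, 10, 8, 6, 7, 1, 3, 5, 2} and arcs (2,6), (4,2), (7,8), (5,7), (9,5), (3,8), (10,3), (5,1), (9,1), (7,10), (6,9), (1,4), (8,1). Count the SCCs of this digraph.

1

{1, 2, 3, 4, 5, 6, 7, 8, 9, 10} are all mutually reachable — one SCC of size 10.
That gives 1 strongly connected component.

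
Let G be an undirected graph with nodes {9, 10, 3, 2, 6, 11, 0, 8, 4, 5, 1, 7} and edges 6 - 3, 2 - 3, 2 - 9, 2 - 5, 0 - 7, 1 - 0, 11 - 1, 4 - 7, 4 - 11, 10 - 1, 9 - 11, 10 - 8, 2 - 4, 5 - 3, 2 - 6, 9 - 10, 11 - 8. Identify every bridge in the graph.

The edges on the cycle 2-6-3-2 are not bridges since each lies on that cycle.
Every edge lies on some cycle, so there are no bridges.

none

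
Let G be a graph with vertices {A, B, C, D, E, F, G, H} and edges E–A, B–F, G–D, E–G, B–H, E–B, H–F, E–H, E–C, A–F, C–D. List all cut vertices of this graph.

E

Removing E increases the component count from 1 to 2, so E is a cut vertex.
By contrast removing D leaves 1 component; it is not a cut vertex. No other vertex is a cut vertex either.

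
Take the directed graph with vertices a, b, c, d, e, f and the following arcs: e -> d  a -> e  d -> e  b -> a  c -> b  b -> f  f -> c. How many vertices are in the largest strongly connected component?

3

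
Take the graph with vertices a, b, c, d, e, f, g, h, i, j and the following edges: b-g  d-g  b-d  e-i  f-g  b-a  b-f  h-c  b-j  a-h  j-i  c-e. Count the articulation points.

Removing b increases the component count from 1 to 2, so b is a cut vertex.
By contrast removing a leaves 1 component; it is not a cut vertex. No other vertex is a cut vertex either.

1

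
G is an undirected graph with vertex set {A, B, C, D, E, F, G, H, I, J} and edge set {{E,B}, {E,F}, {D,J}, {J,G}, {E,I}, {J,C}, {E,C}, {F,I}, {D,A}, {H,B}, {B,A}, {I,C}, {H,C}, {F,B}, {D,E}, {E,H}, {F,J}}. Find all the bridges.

The edges on the cycle D-E-H-B-A-D are not bridges since each lies on that cycle.
But removing J—G disconnects J from G — this is a bridge.

G-J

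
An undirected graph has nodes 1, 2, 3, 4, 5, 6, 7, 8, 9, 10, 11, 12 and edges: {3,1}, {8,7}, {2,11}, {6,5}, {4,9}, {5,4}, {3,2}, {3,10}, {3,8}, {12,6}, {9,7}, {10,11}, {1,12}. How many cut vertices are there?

Removing 3 increases the component count from 1 to 2, so 3 is a cut vertex.
By contrast removing 8 leaves 1 component; it is not a cut vertex. No other vertex is a cut vertex either.

1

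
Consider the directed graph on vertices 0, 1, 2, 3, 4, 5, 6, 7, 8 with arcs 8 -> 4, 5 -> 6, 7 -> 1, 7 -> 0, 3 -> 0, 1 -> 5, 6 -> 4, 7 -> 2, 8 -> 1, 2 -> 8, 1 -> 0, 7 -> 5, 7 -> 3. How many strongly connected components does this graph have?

{8} is an SCC by itself.
{0} is an SCC by itself.
{4} is an SCC by itself.
{7} is an SCC by itself.
{5} is an SCC by itself.
(and 4 more singleton SCCs)
That gives 9 strongly connected components.

9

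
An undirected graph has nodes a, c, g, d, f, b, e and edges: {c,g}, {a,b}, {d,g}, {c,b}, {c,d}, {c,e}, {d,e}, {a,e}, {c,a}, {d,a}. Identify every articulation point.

Removing e, for instance, still leaves 2 components. No single vertex removal increases the component count — the graph has no articulation points.

none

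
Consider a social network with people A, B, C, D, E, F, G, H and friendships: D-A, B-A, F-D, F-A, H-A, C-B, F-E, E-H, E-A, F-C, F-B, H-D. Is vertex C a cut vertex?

No

Deleting C leaves 2 components (was 2), so C is not a cut vertex.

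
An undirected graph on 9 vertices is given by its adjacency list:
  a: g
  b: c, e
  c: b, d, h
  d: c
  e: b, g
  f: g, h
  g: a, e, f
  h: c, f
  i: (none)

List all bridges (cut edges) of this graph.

The edges on the cycle e-b-c-h-f-g-e are not bridges since each lies on that cycle.
But removing g-a disconnects g from a; removing c-d disconnects c from d — these are bridges.

a-g, c-d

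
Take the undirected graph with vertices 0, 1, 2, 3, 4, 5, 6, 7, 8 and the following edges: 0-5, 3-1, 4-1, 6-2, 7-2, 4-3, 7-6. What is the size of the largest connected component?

3

8 is isolated — a component by itself.
Starting from 0 we can reach 0, 5. That is one component of size 2.
Starting from 1 we can reach 1, 3, 4. That is one component of size 3.
Starting from 2 we can reach 2, 6, 7. That is one component of size 3.
The largest has 3 vertices.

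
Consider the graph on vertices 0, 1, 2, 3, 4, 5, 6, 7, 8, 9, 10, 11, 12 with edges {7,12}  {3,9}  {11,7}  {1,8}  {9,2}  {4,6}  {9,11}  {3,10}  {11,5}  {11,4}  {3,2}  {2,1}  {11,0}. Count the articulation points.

7

Removing 1 increases the component count from 1 to 2, so 1 is a cut vertex.
Removing 2 increases the component count from 1 to 2, so 2 is a cut vertex.
Removing 3 increases the component count from 1 to 2, so 3 is a cut vertex.
Likewise 4, 7, 9, 11 are cut vertices.
By contrast removing 12 leaves 1 component; it is not a cut vertex. No other vertex is a cut vertex either.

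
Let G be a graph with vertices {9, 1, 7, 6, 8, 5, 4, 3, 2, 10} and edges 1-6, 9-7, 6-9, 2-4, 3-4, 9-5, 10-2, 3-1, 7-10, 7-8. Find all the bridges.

5-9, 7-8

The edges on the cycle 3-1-6-9-7-10-2-4-3 are not bridges since each lies on that cycle.
But removing 8-7 disconnects 8 from 7; removing 5-9 disconnects 5 from 9 — these are bridges.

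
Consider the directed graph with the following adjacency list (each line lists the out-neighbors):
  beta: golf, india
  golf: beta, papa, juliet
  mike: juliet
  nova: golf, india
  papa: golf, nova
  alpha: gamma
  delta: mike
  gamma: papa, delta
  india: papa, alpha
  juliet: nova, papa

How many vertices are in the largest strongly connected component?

10

{beta, golf, mike, nova, papa, alpha, delta, gamma, india, juliet} are all mutually reachable — one SCC of size 10.
The largest has 10 vertices.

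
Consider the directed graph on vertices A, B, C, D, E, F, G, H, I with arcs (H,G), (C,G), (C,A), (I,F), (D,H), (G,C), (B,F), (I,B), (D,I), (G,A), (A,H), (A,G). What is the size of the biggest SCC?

4

{A, C, G, H} are all mutually reachable — one SCC of size 4.
{D} is an SCC by itself.
{E} is an SCC by itself.
{F} is an SCC by itself.
{I} is an SCC by itself.
(and 1 more singleton SCC)
The largest has 4 vertices.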